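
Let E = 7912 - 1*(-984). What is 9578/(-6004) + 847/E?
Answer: -20030125/13352896 ≈ -1.5001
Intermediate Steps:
E = 8896 (E = 7912 + 984 = 8896)
9578/(-6004) + 847/E = 9578/(-6004) + 847/8896 = 9578*(-1/6004) + 847*(1/8896) = -4789/3002 + 847/8896 = -20030125/13352896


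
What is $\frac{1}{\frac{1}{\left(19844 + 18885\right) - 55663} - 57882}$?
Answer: $- \frac{16934}{980173789} \approx -1.7277 \cdot 10^{-5}$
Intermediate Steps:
$\frac{1}{\frac{1}{\left(19844 + 18885\right) - 55663} - 57882} = \frac{1}{\frac{1}{38729 - 55663} - 57882} = \frac{1}{\frac{1}{-16934} - 57882} = \frac{1}{- \frac{1}{16934} - 57882} = \frac{1}{- \frac{980173789}{16934}} = - \frac{16934}{980173789}$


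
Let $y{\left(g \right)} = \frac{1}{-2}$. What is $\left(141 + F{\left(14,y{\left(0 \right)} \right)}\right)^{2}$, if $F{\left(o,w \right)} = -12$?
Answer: $16641$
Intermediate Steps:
$y{\left(g \right)} = - \frac{1}{2}$
$\left(141 + F{\left(14,y{\left(0 \right)} \right)}\right)^{2} = \left(141 - 12\right)^{2} = 129^{2} = 16641$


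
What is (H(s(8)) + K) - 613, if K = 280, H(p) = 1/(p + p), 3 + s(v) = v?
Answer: -3329/10 ≈ -332.90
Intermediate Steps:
s(v) = -3 + v
H(p) = 1/(2*p)
(H(s(8)) + K) - 613 = (1/(2*(-3 + 8)) + 280) - 613 = ((1/2)/5 + 280) - 613 = ((1/2)*(1/5) + 280) - 613 = (1/10 + 280) - 613 = 2801/10 - 613 = -3329/10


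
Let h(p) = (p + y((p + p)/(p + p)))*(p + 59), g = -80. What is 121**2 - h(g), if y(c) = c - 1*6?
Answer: 12856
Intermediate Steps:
y(c) = -6 + c (y(c) = c - 6 = -6 + c)
h(p) = (-5 + p)*(59 + p) (h(p) = (p + (-6 + (p + p)/(p + p)))*(p + 59) = (p + (-6 + (2*p)/((2*p))))*(59 + p) = (p + (-6 + (2*p)*(1/(2*p))))*(59 + p) = (p + (-6 + 1))*(59 + p) = (p - 5)*(59 + p) = (-5 + p)*(59 + p))
121**2 - h(g) = 121**2 - (-295 + (-80)**2 + 54*(-80)) = 14641 - (-295 + 6400 - 4320) = 14641 - 1*1785 = 14641 - 1785 = 12856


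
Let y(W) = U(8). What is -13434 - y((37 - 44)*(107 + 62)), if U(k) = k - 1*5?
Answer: -13437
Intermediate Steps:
U(k) = -5 + k (U(k) = k - 5 = -5 + k)
y(W) = 3 (y(W) = -5 + 8 = 3)
-13434 - y((37 - 44)*(107 + 62)) = -13434 - 1*3 = -13434 - 3 = -13437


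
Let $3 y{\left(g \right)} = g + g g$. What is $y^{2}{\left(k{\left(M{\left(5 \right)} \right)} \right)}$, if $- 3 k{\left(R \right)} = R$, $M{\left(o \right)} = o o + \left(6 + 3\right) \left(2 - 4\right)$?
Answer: $\frac{784}{729} \approx 1.0754$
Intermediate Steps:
$M{\left(o \right)} = -18 + o^{2}$ ($M{\left(o \right)} = o^{2} + 9 \left(-2\right) = o^{2} - 18 = -18 + o^{2}$)
$k{\left(R \right)} = - \frac{R}{3}$
$y{\left(g \right)} = \frac{g}{3} + \frac{g^{2}}{3}$ ($y{\left(g \right)} = \frac{g + g g}{3} = \frac{g + g^{2}}{3} = \frac{g}{3} + \frac{g^{2}}{3}$)
$y^{2}{\left(k{\left(M{\left(5 \right)} \right)} \right)} = \left(\frac{- \frac{-18 + 5^{2}}{3} \left(1 - \frac{-18 + 5^{2}}{3}\right)}{3}\right)^{2} = \left(\frac{- \frac{-18 + 25}{3} \left(1 - \frac{-18 + 25}{3}\right)}{3}\right)^{2} = \left(\frac{\left(- \frac{1}{3}\right) 7 \left(1 - \frac{7}{3}\right)}{3}\right)^{2} = \left(\frac{1}{3} \left(- \frac{7}{3}\right) \left(1 - \frac{7}{3}\right)\right)^{2} = \left(\frac{1}{3} \left(- \frac{7}{3}\right) \left(- \frac{4}{3}\right)\right)^{2} = \left(\frac{28}{27}\right)^{2} = \frac{784}{729}$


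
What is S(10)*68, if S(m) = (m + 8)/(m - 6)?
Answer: 306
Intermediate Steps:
S(m) = (8 + m)/(-6 + m)
S(10)*68 = ((8 + 10)/(-6 + 10))*68 = (18/4)*68 = ((¼)*18)*68 = (9/2)*68 = 306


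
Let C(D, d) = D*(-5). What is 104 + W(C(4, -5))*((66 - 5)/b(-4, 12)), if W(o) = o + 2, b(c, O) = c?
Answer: 757/2 ≈ 378.50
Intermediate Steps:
C(D, d) = -5*D
W(o) = 2 + o
104 + W(C(4, -5))*((66 - 5)/b(-4, 12)) = 104 + (2 - 5*4)*((66 - 5)/(-4)) = 104 + (2 - 20)*(61*(-1/4)) = 104 - 18*(-61/4) = 104 + 549/2 = 757/2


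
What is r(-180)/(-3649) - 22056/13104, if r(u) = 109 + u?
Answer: -3314665/1992354 ≈ -1.6637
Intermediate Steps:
r(-180)/(-3649) - 22056/13104 = (109 - 180)/(-3649) - 22056/13104 = -71*(-1/3649) - 22056*1/13104 = 71/3649 - 919/546 = -3314665/1992354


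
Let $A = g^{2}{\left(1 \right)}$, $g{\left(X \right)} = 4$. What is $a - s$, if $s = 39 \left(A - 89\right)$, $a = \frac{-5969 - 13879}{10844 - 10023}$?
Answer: $\frac{2317539}{821} \approx 2822.8$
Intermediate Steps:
$a = - \frac{19848}{821} \approx -24.175$
$A = 16$ ($A = 4^{2} = 16$)
$s = -2847$ ($s = 39 \left(16 - 89\right) = 39 \left(-73\right) = -2847$)
$a - s = - \frac{19848}{821} - -2847 = - \frac{19848}{821} + 2847 = \frac{2317539}{821}$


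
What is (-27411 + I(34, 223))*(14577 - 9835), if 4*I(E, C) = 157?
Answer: -259593677/2 ≈ -1.2980e+8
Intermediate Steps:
I(E, C) = 157/4 (I(E, C) = (1/4)*157 = 157/4)
(-27411 + I(34, 223))*(14577 - 9835) = (-27411 + 157/4)*(14577 - 9835) = -109487/4*4742 = -259593677/2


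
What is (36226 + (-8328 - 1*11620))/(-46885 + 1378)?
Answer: -5426/15169 ≈ -0.35770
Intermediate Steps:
(36226 + (-8328 - 1*11620))/(-46885 + 1378) = (36226 + (-8328 - 11620))/(-45507) = (36226 - 19948)*(-1/45507) = 16278*(-1/45507) = -5426/15169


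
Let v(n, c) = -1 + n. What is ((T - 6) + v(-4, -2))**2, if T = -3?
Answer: 196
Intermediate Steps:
((T - 6) + v(-4, -2))**2 = ((-3 - 6) + (-1 - 4))**2 = (-9 - 5)**2 = (-14)**2 = 196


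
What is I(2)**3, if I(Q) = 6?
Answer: 216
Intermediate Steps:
I(2)**3 = 6**3 = 216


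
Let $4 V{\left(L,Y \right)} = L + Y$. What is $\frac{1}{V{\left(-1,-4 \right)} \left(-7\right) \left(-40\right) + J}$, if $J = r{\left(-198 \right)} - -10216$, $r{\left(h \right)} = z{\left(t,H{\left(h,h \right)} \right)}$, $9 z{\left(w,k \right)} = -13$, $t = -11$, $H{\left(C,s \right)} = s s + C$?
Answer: $\frac{9}{88781} \approx 0.00010137$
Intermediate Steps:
$H{\left(C,s \right)} = C + s^{2}$ ($H{\left(C,s \right)} = s^{2} + C = C + s^{2}$)
$z{\left(w,k \right)} = - \frac{13}{9}$ ($z{\left(w,k \right)} = \frac{1}{9} \left(-13\right) = - \frac{13}{9}$)
$r{\left(h \right)} = - \frac{13}{9}$
$J = \frac{91931}{9}$ ($J = - \frac{13}{9} - -10216 = - \frac{13}{9} + 10216 = \frac{91931}{9} \approx 10215.0$)
$V{\left(L,Y \right)} = \frac{L}{4} + \frac{Y}{4}$ ($V{\left(L,Y \right)} = \frac{L + Y}{4} = \frac{L}{4} + \frac{Y}{4}$)
$\frac{1}{V{\left(-1,-4 \right)} \left(-7\right) \left(-40\right) + J} = \frac{1}{\left(\frac{1}{4} \left(-1\right) + \frac{1}{4} \left(-4\right)\right) \left(-7\right) \left(-40\right) + \frac{91931}{9}} = \frac{1}{\left(- \frac{1}{4} - 1\right) \left(-7\right) \left(-40\right) + \frac{91931}{9}} = \frac{1}{\left(- \frac{5}{4}\right) \left(-7\right) \left(-40\right) + \frac{91931}{9}} = \frac{1}{\frac{35}{4} \left(-40\right) + \frac{91931}{9}} = \frac{1}{-350 + \frac{91931}{9}} = \frac{1}{\frac{88781}{9}} = \frac{9}{88781}$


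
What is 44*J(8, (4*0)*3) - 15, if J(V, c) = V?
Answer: 337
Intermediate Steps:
44*J(8, (4*0)*3) - 15 = 44*8 - 15 = 352 - 15 = 337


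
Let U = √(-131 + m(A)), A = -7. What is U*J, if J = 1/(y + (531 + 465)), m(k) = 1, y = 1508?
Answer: I*√130/2504 ≈ 0.0045534*I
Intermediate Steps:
U = I*√130 (U = √(-131 + 1) = √(-130) = I*√130 ≈ 11.402*I)
J = 1/2504 (J = 1/(1508 + (531 + 465)) = 1/(1508 + 996) = 1/2504 ≈ 0.00039936)
U*J = (I*√130)*(1/2504) = I*√130/2504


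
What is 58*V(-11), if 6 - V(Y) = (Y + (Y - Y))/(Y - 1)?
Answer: 1769/6 ≈ 294.83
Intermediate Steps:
V(Y) = 6 - Y/(-1 + Y) (V(Y) = 6 - (Y + (Y - Y))/(Y - 1) = 6 - (Y + 0)/(-1 + Y) = 6 - Y/(-1 + Y))
58*V(-11) = 58*((-6 + 5*(-11))/(-1 - 11)) = 58*((-6 - 55)/(-12)) = 58*(-1/12*(-61)) = 58*(61/12) = 1769/6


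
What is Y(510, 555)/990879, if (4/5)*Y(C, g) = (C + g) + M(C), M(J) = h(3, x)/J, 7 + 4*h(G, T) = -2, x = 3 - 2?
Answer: 241399/179679392 ≈ 0.0013435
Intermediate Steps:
x = 1
h(G, T) = -9/4 (h(G, T) = -7/4 + (¼)*(-2) = -7/4 - ½ = -9/4)
M(J) = -9/(4*J)
Y(C, g) = -45/(16*C) + 5*C/4 + 5*g/4 (Y(C, g) = 5*((C + g) - 9/(4*C))/4 = 5*(C + g - 9/(4*C))/4 = -45/(16*C) + 5*C/4 + 5*g/4)
Y(510, 555)/990879 = ((5/16)*(-9 + 4*510*(510 + 555))/510)/990879 = ((5/16)*(1/510)*(-9 + 4*510*1065))*(1/990879) = ((5/16)*(1/510)*(-9 + 2172600))*(1/990879) = ((5/16)*(1/510)*2172591)*(1/990879) = (724197/544)*(1/990879) = 241399/179679392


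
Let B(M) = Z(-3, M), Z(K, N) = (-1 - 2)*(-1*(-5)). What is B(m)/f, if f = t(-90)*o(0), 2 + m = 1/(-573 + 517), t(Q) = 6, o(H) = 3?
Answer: -⅚ ≈ -0.83333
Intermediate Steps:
Z(K, N) = -15 (Z(K, N) = -3*5 = -15)
m = -113/56 (m = -2 + 1/(-573 + 517) = -2 + 1/(-56) = -2 - 1/56 = -113/56 ≈ -2.0179)
B(M) = -15
f = 18 (f = 6*3 = 18)
B(m)/f = -15/18 = -15*1/18 = -⅚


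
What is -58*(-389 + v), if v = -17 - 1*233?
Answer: 37062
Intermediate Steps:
v = -250 (v = -17 - 233 = -250)
-58*(-389 + v) = -58*(-389 - 250) = -58*(-639) = 37062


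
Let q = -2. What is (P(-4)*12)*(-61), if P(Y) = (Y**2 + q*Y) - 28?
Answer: 2928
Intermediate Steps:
P(Y) = -28 + Y**2 - 2*Y (P(Y) = (Y**2 - 2*Y) - 28 = -28 + Y**2 - 2*Y)
(P(-4)*12)*(-61) = ((-28 + (-4)**2 - 2*(-4))*12)*(-61) = ((-28 + 16 + 8)*12)*(-61) = -4*12*(-61) = -48*(-61) = 2928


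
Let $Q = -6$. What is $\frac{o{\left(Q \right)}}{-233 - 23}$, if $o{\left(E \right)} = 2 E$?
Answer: $\frac{3}{64} \approx 0.046875$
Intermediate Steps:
$\frac{o{\left(Q \right)}}{-233 - 23} = \frac{2 \left(-6\right)}{-233 - 23} = - \frac{12}{-256} = \left(-12\right) \left(- \frac{1}{256}\right) = \frac{3}{64}$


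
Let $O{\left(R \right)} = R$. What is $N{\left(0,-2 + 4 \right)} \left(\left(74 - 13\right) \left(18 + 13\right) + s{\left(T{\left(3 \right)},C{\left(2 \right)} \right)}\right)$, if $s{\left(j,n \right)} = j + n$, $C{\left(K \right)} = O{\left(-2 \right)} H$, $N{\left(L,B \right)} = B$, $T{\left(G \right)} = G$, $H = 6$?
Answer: $3764$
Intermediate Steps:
$C{\left(K \right)} = -12$ ($C{\left(K \right)} = \left(-2\right) 6 = -12$)
$N{\left(0,-2 + 4 \right)} \left(\left(74 - 13\right) \left(18 + 13\right) + s{\left(T{\left(3 \right)},C{\left(2 \right)} \right)}\right) = \left(-2 + 4\right) \left(\left(74 - 13\right) \left(18 + 13\right) + \left(3 - 12\right)\right) = 2 \left(61 \cdot 31 - 9\right) = 2 \left(1891 - 9\right) = 2 \cdot 1882 = 3764$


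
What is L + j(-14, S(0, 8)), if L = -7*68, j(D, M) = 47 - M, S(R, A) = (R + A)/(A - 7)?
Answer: -437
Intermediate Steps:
S(R, A) = (A + R)/(-7 + A)
L = -476
L + j(-14, S(0, 8)) = -476 + (47 - (8 + 0)/(-7 + 8)) = -476 + (47 - 8/1) = -476 + (47 - 8) = -476 + 39 = -437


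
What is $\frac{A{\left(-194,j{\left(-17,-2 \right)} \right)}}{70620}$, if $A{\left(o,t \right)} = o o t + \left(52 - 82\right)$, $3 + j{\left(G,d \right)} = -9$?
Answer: $- \frac{75277}{11770} \approx -6.3957$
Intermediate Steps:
$j{\left(G,d \right)} = -12$ ($j{\left(G,d \right)} = -3 - 9 = -12$)
$A{\left(o,t \right)} = -30 + t o^{2}$ ($A{\left(o,t \right)} = o^{2} t + \left(52 - 82\right) = t o^{2} - 30 = -30 + t o^{2}$)
$\frac{A{\left(-194,j{\left(-17,-2 \right)} \right)}}{70620} = \frac{-30 - 12 \left(-194\right)^{2}}{70620} = \left(-30 - 451632\right) \frac{1}{70620} = \left(-451662\right) \frac{1}{70620} = - \frac{75277}{11770}$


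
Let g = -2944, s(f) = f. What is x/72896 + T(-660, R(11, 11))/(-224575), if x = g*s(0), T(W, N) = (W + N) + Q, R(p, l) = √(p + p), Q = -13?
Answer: 673/224575 - √22/224575 ≈ 0.0029759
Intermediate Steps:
R(p, l) = √2*√p (R(p, l) = √(2*p) = √2*√p)
T(W, N) = -13 + N + W (T(W, N) = (W + N) - 13 = (N + W) - 13 = -13 + N + W)
x = 0 (x = -2944*0 = 0)
x/72896 + T(-660, R(11, 11))/(-224575) = 0/72896 + (-13 + √2*√11 - 660)/(-224575) = 0*(1/72896) + (-13 + √22 - 660)*(-1/224575) = 0 + (-673 + √22)*(-1/224575) = 0 + (673/224575 - √22/224575) = 673/224575 - √22/224575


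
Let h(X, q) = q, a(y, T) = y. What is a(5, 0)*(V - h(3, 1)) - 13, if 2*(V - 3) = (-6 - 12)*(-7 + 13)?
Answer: -273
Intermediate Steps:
V = -51 (V = 3 + ((-6 - 12)*(-7 + 13))/2 = 3 + (-18*6)/2 = 3 + (½)*(-108) = 3 - 54 = -51)
a(5, 0)*(V - h(3, 1)) - 13 = 5*(-51 - 1*1) - 13 = 5*(-51 - 1) - 13 = 5*(-52) - 13 = -260 - 13 = -273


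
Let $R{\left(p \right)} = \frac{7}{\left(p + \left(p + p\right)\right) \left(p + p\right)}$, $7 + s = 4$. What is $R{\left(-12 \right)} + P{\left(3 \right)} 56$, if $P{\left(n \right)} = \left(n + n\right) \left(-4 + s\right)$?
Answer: $- \frac{2032121}{864} \approx -2352.0$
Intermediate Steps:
$s = -3$ ($s = -7 + 4 = -3$)
$P{\left(n \right)} = - 14 n$ ($P{\left(n \right)} = \left(n + n\right) \left(-4 - 3\right) = 2 n \left(-7\right) = - 14 n$)
$R{\left(p \right)} = \frac{7}{6 p^{2}}$ ($R{\left(p \right)} = \frac{7}{\left(p + 2 p\right) 2 p} = \frac{7}{3 p 2 p} = \frac{7}{6 p^{2}}$)
$R{\left(-12 \right)} + P{\left(3 \right)} 56 = \frac{7}{6 \cdot 144} + \left(-14\right) 3 \cdot 56 = \frac{7}{6} \cdot \frac{1}{144} - 2352 = \frac{7}{864} - 2352 = - \frac{2032121}{864}$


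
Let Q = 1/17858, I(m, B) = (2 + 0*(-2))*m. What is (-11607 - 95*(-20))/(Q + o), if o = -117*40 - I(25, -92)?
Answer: 173347606/84468339 ≈ 2.0522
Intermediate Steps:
I(m, B) = 2*m (I(m, B) = (2 + 0)*m = 2*m)
o = -4730 (o = -117*40 - 2*25 = -4680 - 1*50 = -4680 - 50 = -4730)
Q = 1/17858 ≈ 5.5997e-5
(-11607 - 95*(-20))/(Q + o) = (-11607 - 95*(-20))/(1/17858 - 4730) = (-11607 + 1900)/(-84468339/17858) = -9707*(-17858/84468339) = 173347606/84468339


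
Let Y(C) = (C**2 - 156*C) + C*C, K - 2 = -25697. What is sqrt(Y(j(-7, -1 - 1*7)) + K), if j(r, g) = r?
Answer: 13*I*sqrt(145) ≈ 156.54*I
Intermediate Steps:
K = -25695 (K = 2 - 25697 = -25695)
Y(C) = -156*C + 2*C**2 (Y(C) = (C**2 - 156*C) + C**2 = -156*C + 2*C**2)
sqrt(Y(j(-7, -1 - 1*7)) + K) = sqrt(2*(-7)*(-78 - 7) - 25695) = sqrt(2*(-7)*(-85) - 25695) = sqrt(1190 - 25695) = sqrt(-24505) = 13*I*sqrt(145)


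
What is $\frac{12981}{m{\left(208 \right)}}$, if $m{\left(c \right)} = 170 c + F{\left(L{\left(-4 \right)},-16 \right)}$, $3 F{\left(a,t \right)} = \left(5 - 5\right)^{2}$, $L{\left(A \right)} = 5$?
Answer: $\frac{12981}{35360} \approx 0.36711$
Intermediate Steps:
$F{\left(a,t \right)} = 0$ ($F{\left(a,t \right)} = \frac{\left(5 - 5\right)^{2}}{3} = \frac{0^{2}}{3} = \frac{1}{3} \cdot 0 = 0$)
$m{\left(c \right)} = 170 c$ ($m{\left(c \right)} = 170 c + 0 = 170 c$)
$\frac{12981}{m{\left(208 \right)}} = \frac{12981}{170 \cdot 208} = \frac{12981}{35360}$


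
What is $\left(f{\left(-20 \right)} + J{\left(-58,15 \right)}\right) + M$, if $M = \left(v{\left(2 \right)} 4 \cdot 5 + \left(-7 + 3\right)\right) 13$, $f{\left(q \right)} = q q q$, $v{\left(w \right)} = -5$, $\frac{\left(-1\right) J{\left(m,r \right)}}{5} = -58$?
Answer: $-9062$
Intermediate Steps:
$J{\left(m,r \right)} = 290$ ($J{\left(m,r \right)} = \left(-5\right) \left(-58\right) = 290$)
$f{\left(q \right)} = q^{3}$ ($f{\left(q \right)} = q^{2} q = q^{3}$)
$M = -1352$ ($M = \left(\left(-5\right) 4 \cdot 5 + \left(-7 + 3\right)\right) 13 = \left(\left(-20\right) 5 - 4\right) 13 = \left(-100 - 4\right) 13 = \left(-104\right) 13 = -1352$)
$\left(f{\left(-20 \right)} + J{\left(-58,15 \right)}\right) + M = \left(\left(-20\right)^{3} + 290\right) - 1352 = \left(-8000 + 290\right) - 1352 = -7710 - 1352 = -9062$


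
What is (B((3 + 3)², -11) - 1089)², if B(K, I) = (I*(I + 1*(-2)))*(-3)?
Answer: 2304324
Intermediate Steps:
B(K, I) = -3*I*(-2 + I) (B(K, I) = (I*(I - 2))*(-3) = (I*(-2 + I))*(-3) = -3*I*(-2 + I))
(B((3 + 3)², -11) - 1089)² = (3*(-11)*(2 - 1*(-11)) - 1089)² = (3*(-11)*(2 + 11) - 1089)² = (3*(-11)*13 - 1089)² = (-429 - 1089)² = (-1518)² = 2304324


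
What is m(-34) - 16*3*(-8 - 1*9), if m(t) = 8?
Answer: 824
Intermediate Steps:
m(-34) - 16*3*(-8 - 1*9) = 8 - 16*3*(-8 - 1*9) = 8 - 48*(-8 - 9) = 8 - 48*(-17) = 8 - 1*(-816) = 8 + 816 = 824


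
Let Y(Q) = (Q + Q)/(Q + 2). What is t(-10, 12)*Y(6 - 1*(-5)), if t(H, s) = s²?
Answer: 3168/13 ≈ 243.69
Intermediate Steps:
Y(Q) = 2*Q/(2 + Q) (Y(Q) = (2*Q)/(2 + Q) = 2*Q/(2 + Q))
t(-10, 12)*Y(6 - 1*(-5)) = 12²*(2*(6 - 1*(-5))/(2 + (6 - 1*(-5)))) = 144*(2*(6 + 5)/(2 + (6 + 5))) = 144*(2*11/(2 + 11)) = 144*(2*11/13) = 144*(2*11*(1/13)) = 144*(22/13) = 3168/13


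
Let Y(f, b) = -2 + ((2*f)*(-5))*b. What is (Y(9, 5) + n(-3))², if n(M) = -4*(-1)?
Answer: 200704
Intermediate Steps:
n(M) = 4
Y(f, b) = -2 - 10*b*f (Y(f, b) = -2 + (-10*f)*b = -2 - 10*b*f)
(Y(9, 5) + n(-3))² = ((-2 - 10*5*9) + 4)² = ((-2 - 450) + 4)² = (-452 + 4)² = (-448)² = 200704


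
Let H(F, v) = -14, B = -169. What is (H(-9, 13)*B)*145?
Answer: 343070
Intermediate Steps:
(H(-9, 13)*B)*145 = -14*(-169)*145 = 2366*145 = 343070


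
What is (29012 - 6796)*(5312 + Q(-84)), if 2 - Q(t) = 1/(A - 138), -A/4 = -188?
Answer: 36243126860/307 ≈ 1.1806e+8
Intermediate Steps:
A = 752 (A = -4*(-188) = 752)
Q(t) = 1227/614 (Q(t) = 2 - 1/(752 - 138) = 2 - 1/614 = 1227/614)
(29012 - 6796)*(5312 + Q(-84)) = (29012 - 6796)*(5312 + 1227/614) = 22216*(3262795/614) = 36243126860/307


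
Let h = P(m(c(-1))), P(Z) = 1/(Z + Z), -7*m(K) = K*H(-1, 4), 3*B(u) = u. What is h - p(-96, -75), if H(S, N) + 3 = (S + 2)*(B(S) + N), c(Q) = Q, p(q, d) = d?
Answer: 321/4 ≈ 80.250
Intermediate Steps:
B(u) = u/3
H(S, N) = -3 + (2 + S)*(N + S/3) (H(S, N) = -3 + (S + 2)*(S/3 + N) = -3 + (2 + S)*(N + S/3))
m(K) = -2*K/21 (m(K) = -K*(-3 + 2*4 + (⅓)*(-1)² + (⅔)*(-1) + 4*(-1))/7 = -K*(-3 + 8 + (⅓)*1 - ⅔ - 4)/7 = -K*(-3 + 8 + ⅓ - ⅔ - 4)/7 = -K*2/(7*3) = -2*K/21)
P(Z) = 1/(2*Z)
h = 21/4 (h = 1/(2*((-2/21*(-1)))) = 1/(2*(2/21)) = (½)*(21/2) = 21/4 ≈ 5.2500)
h - p(-96, -75) = 21/4 - 1*(-75) = 21/4 + 75 = 321/4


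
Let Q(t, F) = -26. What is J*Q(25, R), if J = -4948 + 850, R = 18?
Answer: 106548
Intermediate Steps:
J = -4098
J*Q(25, R) = -4098*(-26) = 106548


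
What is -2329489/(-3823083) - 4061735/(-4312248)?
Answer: 8524561436759/5495360673528 ≈ 1.5512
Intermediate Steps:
-2329489/(-3823083) - 4061735/(-4312248) = -2329489*(-1/3823083) - 4061735*(-1/4312248) = 2329489/3823083 + 4061735/4312248 = 8524561436759/5495360673528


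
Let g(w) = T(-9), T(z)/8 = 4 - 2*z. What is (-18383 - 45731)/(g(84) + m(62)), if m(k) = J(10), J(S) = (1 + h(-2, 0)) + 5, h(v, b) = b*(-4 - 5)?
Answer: -32057/91 ≈ -352.27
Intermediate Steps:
h(v, b) = -9*b (h(v, b) = b*(-9) = -9*b)
T(z) = 32 - 16*z (T(z) = 8*(4 - 2*z) = 32 - 16*z)
g(w) = 176 (g(w) = 32 - 16*(-9) = 32 + 144 = 176)
J(S) = 6 (J(S) = (1 - 9*0) + 5 = (1 + 0) + 5 = 1 + 5 = 6)
m(k) = 6
(-18383 - 45731)/(g(84) + m(62)) = (-18383 - 45731)/(176 + 6) = -64114/182 = -64114*1/182 = -32057/91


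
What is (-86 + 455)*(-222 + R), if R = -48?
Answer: -99630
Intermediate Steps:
(-86 + 455)*(-222 + R) = (-86 + 455)*(-222 - 48) = 369*(-270) = -99630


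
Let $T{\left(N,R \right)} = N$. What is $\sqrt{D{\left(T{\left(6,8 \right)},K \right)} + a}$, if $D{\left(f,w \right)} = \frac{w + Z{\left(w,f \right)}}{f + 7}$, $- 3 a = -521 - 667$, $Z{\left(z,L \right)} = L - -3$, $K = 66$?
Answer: $\frac{\sqrt{67899}}{13} \approx 20.044$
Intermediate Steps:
$Z{\left(z,L \right)} = 3 + L$ ($Z{\left(z,L \right)} = L + 3 = 3 + L$)
$a = 396$ ($a = - \frac{-521 - 667}{3} = \left(- \frac{1}{3}\right) \left(-1188\right) = 396$)
$D{\left(f,w \right)} = \frac{3 + f + w}{7 + f}$ ($D{\left(f,w \right)} = \frac{w + \left(3 + f\right)}{f + 7} = \frac{3 + f + w}{7 + f}$)
$\sqrt{D{\left(T{\left(6,8 \right)},K \right)} + a} = \sqrt{\frac{3 + 6 + 66}{7 + 6} + 396} = \sqrt{\frac{1}{13} \cdot 75 + 396} = \sqrt{\frac{75}{13} + 396} = \sqrt{\frac{5223}{13}} = \frac{\sqrt{67899}}{13}$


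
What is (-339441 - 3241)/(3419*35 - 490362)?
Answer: 342682/370697 ≈ 0.92443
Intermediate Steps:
(-339441 - 3241)/(3419*35 - 490362) = -342682/(119665 - 490362) = -342682/(-370697) = -342682*(-1/370697) = 342682/370697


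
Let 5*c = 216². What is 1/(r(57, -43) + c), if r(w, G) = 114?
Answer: 5/47226 ≈ 0.00010587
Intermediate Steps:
c = 46656/5 (c = (⅕)*216² = (⅕)*46656 = 46656/5 ≈ 9331.2)
1/(r(57, -43) + c) = 1/(114 + 46656/5) = 1/(47226/5) = 5/47226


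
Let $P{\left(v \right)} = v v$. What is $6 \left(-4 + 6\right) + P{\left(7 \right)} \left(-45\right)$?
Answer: $-2193$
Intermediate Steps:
$P{\left(v \right)} = v^{2}$
$6 \left(-4 + 6\right) + P{\left(7 \right)} \left(-45\right) = 6 \left(-4 + 6\right) + 7^{2} \left(-45\right) = 6 \cdot 2 + 49 \left(-45\right) = 12 - 2205 = -2193$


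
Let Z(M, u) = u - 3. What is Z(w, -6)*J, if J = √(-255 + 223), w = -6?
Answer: -36*I*√2 ≈ -50.912*I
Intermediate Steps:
Z(M, u) = -3 + u
J = 4*I*√2 (J = √(-32) = 4*I*√2 ≈ 5.6569*I)
Z(w, -6)*J = (-3 - 6)*(4*I*√2) = -36*I*√2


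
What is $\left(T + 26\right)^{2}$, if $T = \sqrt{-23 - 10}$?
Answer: $\left(26 + i \sqrt{33}\right)^{2} \approx 643.0 + 298.72 i$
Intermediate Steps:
$T = i \sqrt{33}$ ($T = \sqrt{-33} = i \sqrt{33} \approx 5.7446 i$)
$\left(T + 26\right)^{2} = \left(i \sqrt{33} + 26\right)^{2} = \left(26 + i \sqrt{33}\right)^{2}$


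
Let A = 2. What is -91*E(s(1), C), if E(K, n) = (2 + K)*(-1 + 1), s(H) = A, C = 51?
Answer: 0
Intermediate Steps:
s(H) = 2
E(K, n) = 0 (E(K, n) = (2 + K)*0 = 0)
-91*E(s(1), C) = -91*0 = 0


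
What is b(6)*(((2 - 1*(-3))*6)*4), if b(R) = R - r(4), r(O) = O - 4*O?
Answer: 2160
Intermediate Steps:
r(O) = -3*O
b(R) = 12 + R (b(R) = R - (-3)*4 = R - 1*(-12) = R + 12 = 12 + R)
b(6)*(((2 - 1*(-3))*6)*4) = (12 + 6)*(((2 - 1*(-3))*6)*4) = 18*(((2 + 3)*6)*4) = 18*((5*6)*4) = 18*(30*4) = 18*120 = 2160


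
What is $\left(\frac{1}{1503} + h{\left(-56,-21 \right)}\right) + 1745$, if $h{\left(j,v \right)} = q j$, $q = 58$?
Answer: $- \frac{2259008}{1503} \approx -1503.0$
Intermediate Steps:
$h{\left(j,v \right)} = 58 j$
$\left(\frac{1}{1503} + h{\left(-56,-21 \right)}\right) + 1745 = \left(\frac{1}{1503} + 58 \left(-56\right)\right) + 1745 = \left(\frac{1}{1503} - 3248\right) + 1745 = - \frac{4881743}{1503} + 1745 = - \frac{2259008}{1503}$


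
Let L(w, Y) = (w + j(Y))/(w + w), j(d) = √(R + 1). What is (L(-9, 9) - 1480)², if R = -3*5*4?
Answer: (26631 + I*√59)²/324 ≈ 2.1889e+6 + 1262.7*I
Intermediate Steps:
R = -60 (R = -15*4 = -60)
j(d) = I*√59 (j(d) = √(-60 + 1) = √(-59) = I*√59)
L(w, Y) = (w + I*√59)/(2*w) (L(w, Y) = (w + I*√59)/(w + w) = (w + I*√59)/((2*w)) = (w + I*√59)*(1/(2*w)) = (w + I*√59)/(2*w))
(L(-9, 9) - 1480)² = ((½)*(-9 + I*√59)/(-9) - 1480)² = ((½)*(-⅑)*(-9 + I*√59) - 1480)² = ((½ - I*√59/18) - 1480)² = (-2959/2 - I*√59/18)²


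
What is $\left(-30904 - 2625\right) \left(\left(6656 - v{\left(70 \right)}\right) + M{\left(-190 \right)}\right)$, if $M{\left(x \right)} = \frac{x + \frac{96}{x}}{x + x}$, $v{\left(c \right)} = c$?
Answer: $- \frac{3986140395621}{18050} \approx -2.2084 \cdot 10^{8}$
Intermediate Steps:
$M{\left(x \right)} = \frac{x + \frac{96}{x}}{2 x}$
$\left(-30904 - 2625\right) \left(\left(6656 - v{\left(70 \right)}\right) + M{\left(-190 \right)}\right) = \left(-30904 - 2625\right) \left(\left(6656 - 70\right) + \left(\frac{1}{2} + \frac{48}{36100}\right)\right) = - 33529 \left(\left(6656 - 70\right) + \left(\frac{1}{2} + 48 \cdot \frac{1}{36100}\right)\right) = - 33529 \left(6586 + \left(\frac{1}{2} + \frac{12}{9025}\right)\right) = - 33529 \left(6586 + \frac{9049}{18050}\right) = \left(-33529\right) \frac{118886349}{18050} = - \frac{3986140395621}{18050}$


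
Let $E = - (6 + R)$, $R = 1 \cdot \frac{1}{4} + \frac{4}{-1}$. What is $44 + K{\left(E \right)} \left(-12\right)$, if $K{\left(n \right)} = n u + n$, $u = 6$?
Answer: $233$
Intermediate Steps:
$R = - \frac{15}{4}$ ($R = 1 \cdot \frac{1}{4} + 4 \left(-1\right) = \frac{1}{4} - 4 = - \frac{15}{4} \approx -3.75$)
$E = - \frac{9}{4}$ ($E = - (6 - \frac{15}{4}) = \left(-1\right) \frac{9}{4} = - \frac{9}{4} \approx -2.25$)
$K{\left(n \right)} = 7 n$ ($K{\left(n \right)} = n 6 + n = 6 n + n = 7 n$)
$44 + K{\left(E \right)} \left(-12\right) = 44 + 7 \left(- \frac{9}{4}\right) \left(-12\right) = 44 - -189 = 44 + 189 = 233$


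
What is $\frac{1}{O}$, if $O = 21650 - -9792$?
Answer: $\frac{1}{31442} \approx 3.1805 \cdot 10^{-5}$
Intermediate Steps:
$O = 31442$ ($O = 21650 + 9792 = 31442$)
$\frac{1}{O} = \frac{1}{31442}$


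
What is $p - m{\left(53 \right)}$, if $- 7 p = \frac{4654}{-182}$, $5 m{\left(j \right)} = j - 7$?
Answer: $- \frac{1359}{245} \approx -5.5469$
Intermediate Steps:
$m{\left(j \right)} = - \frac{7}{5} + \frac{j}{5}$ ($m{\left(j \right)} = \frac{j - 7}{5} = \frac{-7 + j}{5} = - \frac{7}{5} + \frac{j}{5}$)
$p = \frac{179}{49}$ ($p = - \frac{4654 \frac{1}{-182}}{7} = - \frac{4654 \left(- \frac{1}{182}\right)}{7} = \left(- \frac{1}{7}\right) \left(- \frac{179}{7}\right) = \frac{179}{49} \approx 3.6531$)
$p - m{\left(53 \right)} = \frac{179}{49} - \left(- \frac{7}{5} + \frac{1}{5} \cdot 53\right) = \frac{179}{49} - \left(- \frac{7}{5} + \frac{53}{5}\right) = \frac{179}{49} - \frac{46}{5} = - \frac{1359}{245}$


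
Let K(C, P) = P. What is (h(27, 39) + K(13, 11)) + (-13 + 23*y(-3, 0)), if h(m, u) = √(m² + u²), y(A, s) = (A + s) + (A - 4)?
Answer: -232 + 15*√10 ≈ -184.57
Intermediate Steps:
y(A, s) = -4 + s + 2*A (y(A, s) = (A + s) + (-4 + A) = -4 + s + 2*A)
(h(27, 39) + K(13, 11)) + (-13 + 23*y(-3, 0)) = (√(27² + 39²) + 11) + (-13 + 23*(-4 + 0 + 2*(-3))) = (√(729 + 1521) + 11) + (-13 + 23*(-4 + 0 - 6)) = (√2250 + 11) + (-13 + 23*(-10)) = (15*√10 + 11) + (-13 - 230) = (11 + 15*√10) - 243 = -232 + 15*√10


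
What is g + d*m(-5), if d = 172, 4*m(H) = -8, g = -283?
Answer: -627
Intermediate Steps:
m(H) = -2 (m(H) = (¼)*(-8) = -2)
g + d*m(-5) = -283 + 172*(-2) = -283 - 344 = -627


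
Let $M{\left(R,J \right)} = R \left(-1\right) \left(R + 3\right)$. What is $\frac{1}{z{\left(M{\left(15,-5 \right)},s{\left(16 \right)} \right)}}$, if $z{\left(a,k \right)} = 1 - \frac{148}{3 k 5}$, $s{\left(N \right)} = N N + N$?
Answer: $\frac{1020}{983} \approx 1.0376$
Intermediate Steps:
$M{\left(R,J \right)} = - R \left(3 + R\right)$
$s{\left(N \right)} = N + N^{2}$ ($s{\left(N \right)} = N^{2} + N = N + N^{2}$)
$z{\left(a,k \right)} = 1 - \frac{148}{15 k}$
$\frac{1}{z{\left(M{\left(15,-5 \right)},s{\left(16 \right)} \right)}} = \frac{1}{\frac{1}{16 \left(1 + 16\right)} \left(- \frac{148}{15} + 16 \left(1 + 16\right)\right)} = \frac{1}{\frac{1}{16 \cdot 17} \left(- \frac{148}{15} + 16 \cdot 17\right)} = \frac{1}{\frac{1}{272} \left(- \frac{148}{15} + 272\right)} = \frac{1}{\frac{1}{272} \cdot \frac{3932}{15}} = \frac{1}{\frac{983}{1020}} = \frac{1020}{983}$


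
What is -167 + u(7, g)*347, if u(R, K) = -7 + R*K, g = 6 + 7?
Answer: 28981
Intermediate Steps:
g = 13
u(R, K) = -7 + K*R
-167 + u(7, g)*347 = -167 + (-7 + 13*7)*347 = -167 + (-7 + 91)*347 = -167 + 84*347 = -167 + 29148 = 28981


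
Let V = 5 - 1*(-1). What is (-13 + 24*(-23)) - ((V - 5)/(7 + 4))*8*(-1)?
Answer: -6207/11 ≈ -564.27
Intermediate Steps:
V = 6 (V = 5 + 1 = 6)
(-13 + 24*(-23)) - ((V - 5)/(7 + 4))*8*(-1) = (-13 + 24*(-23)) - ((6 - 5)/(7 + 4))*8*(-1) = (-13 - 552) - (1/11)*8*(-1) = -565 - (1*(1/11))*8*(-1) = -565 - (1/11)*8*(-1) = -565 - 8*(-1)/11 = -565 - 1*(-8/11) = -565 + 8/11 = -6207/11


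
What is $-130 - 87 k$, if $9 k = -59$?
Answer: $\frac{1321}{3} \approx 440.33$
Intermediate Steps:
$k = - \frac{59}{9}$ ($k = \frac{1}{9} \left(-59\right) = - \frac{59}{9} \approx -6.5556$)
$-130 - 87 k = -130 - - \frac{1711}{3} = -130 + \frac{1711}{3} = \frac{1321}{3}$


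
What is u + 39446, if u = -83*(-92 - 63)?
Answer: 52311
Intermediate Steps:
u = 12865 (u = -83*(-155) = 12865)
u + 39446 = 12865 + 39446 = 52311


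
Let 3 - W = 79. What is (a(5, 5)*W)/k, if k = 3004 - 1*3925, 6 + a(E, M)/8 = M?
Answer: -608/921 ≈ -0.66015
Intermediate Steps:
W = -76 (W = 3 - 1*79 = 3 - 79 = -76)
a(E, M) = -48 + 8*M
k = -921 (k = 3004 - 3925 = -921)
(a(5, 5)*W)/k = ((-48 + 8*5)*(-76))/(-921) = ((-48 + 40)*(-76))*(-1/921) = -8*(-76)*(-1/921) = 608*(-1/921) = -608/921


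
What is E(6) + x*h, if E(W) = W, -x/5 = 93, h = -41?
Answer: 19071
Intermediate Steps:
x = -465 (x = -5*93 = -465)
E(6) + x*h = 6 - 465*(-41) = 6 + 19065 = 19071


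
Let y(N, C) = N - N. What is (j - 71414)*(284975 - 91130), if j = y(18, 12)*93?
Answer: -13843246830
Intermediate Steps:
y(N, C) = 0
j = 0 (j = 0*93 = 0)
(j - 71414)*(284975 - 91130) = (0 - 71414)*(284975 - 91130) = -71414*193845 = -13843246830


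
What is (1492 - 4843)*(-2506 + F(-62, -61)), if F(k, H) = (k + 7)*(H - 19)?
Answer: -6346794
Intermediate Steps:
F(k, H) = (-19 + H)*(7 + k) (F(k, H) = (7 + k)*(-19 + H) = (-19 + H)*(7 + k))
(1492 - 4843)*(-2506 + F(-62, -61)) = (1492 - 4843)*(-2506 + (-133 - 19*(-62) + 7*(-61) - 61*(-62))) = -3351*(-2506 + (-133 + 1178 - 427 + 3782)) = -3351*(-2506 + 4400) = -3351*1894 = -6346794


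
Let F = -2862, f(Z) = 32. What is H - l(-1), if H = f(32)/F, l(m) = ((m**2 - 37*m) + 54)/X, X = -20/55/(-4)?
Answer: -1448188/1431 ≈ -1012.0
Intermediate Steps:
X = 1/11 (X = -20*1/55*(-1/4) = -4/11*(-1/4) = 1/11 ≈ 0.090909)
l(m) = 594 - 407*m + 11*m**2 (l(m) = ((m**2 - 37*m) + 54)/(1/11) = (54 + m**2 - 37*m)*11 = 594 - 407*m + 11*m**2)
H = -16/1431 (H = 32/(-2862) = 32*(-1/2862) = -16/1431 ≈ -0.011181)
H - l(-1) = -16/1431 - (594 - 407*(-1) + 11*(-1)**2) = -16/1431 - (594 + 407 + 11*1) = -16/1431 - (594 + 407 + 11) = -16/1431 - 1*1012 = -16/1431 - 1012 = -1448188/1431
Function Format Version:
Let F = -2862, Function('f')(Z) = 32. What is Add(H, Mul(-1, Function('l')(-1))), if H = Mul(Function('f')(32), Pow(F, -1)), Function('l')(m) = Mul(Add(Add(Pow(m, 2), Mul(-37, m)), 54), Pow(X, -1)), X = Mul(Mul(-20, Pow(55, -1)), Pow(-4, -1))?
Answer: Rational(-1448188, 1431) ≈ -1012.0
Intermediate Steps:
X = Rational(1, 11) (X = Mul(Mul(-20, Rational(1, 55)), Rational(-1, 4)) = Mul(Rational(-4, 11), Rational(-1, 4)) = Rational(1, 11) ≈ 0.090909)
Function('l')(m) = Add(594, Mul(-407, m), Mul(11, Pow(m, 2))) (Function('l')(m) = Mul(Add(Add(Pow(m, 2), Mul(-37, m)), 54), Pow(Rational(1, 11), -1)) = Mul(Add(54, Pow(m, 2), Mul(-37, m)), 11) = Add(594, Mul(-407, m), Mul(11, Pow(m, 2))))
H = Rational(-16, 1431) (H = Mul(32, Pow(-2862, -1)) = Mul(32, Rational(-1, 2862)) = Rational(-16, 1431) ≈ -0.011181)
Add(H, Mul(-1, Function('l')(-1))) = Add(Rational(-16, 1431), Mul(-1, Add(594, Mul(-407, -1), Mul(11, Pow(-1, 2))))) = Add(Rational(-16, 1431), Mul(-1, Add(594, 407, Mul(11, 1)))) = Add(Rational(-16, 1431), Mul(-1, Add(594, 407, 11))) = Add(Rational(-16, 1431), Mul(-1, 1012)) = Add(Rational(-16, 1431), -1012) = Rational(-1448188, 1431)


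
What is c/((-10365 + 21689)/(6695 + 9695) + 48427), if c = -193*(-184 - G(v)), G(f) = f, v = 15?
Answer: 2112385/2663523 ≈ 0.79308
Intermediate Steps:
c = 38407 (c = -193*(-184 - 1*15) = -193*(-184 - 15) = -193*(-199) = 38407)
c/((-10365 + 21689)/(6695 + 9695) + 48427) = 38407/((-10365 + 21689)/(6695 + 9695) + 48427) = 38407/(11324/16390 + 48427) = 38407/(11324*(1/16390) + 48427) = 38407/(38/55 + 48427) = 38407/(2663523/55) = 38407*(55/2663523) = 2112385/2663523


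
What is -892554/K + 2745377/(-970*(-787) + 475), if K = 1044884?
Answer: 1093404870029/399075158330 ≈ 2.7398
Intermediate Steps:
-892554/K + 2745377/(-970*(-787) + 475) = -892554/1044884 + 2745377/(-970*(-787) + 475) = -892554*1/1044884 + 2745377/(763390 + 475) = -446277/522442 + 2745377/763865 = 1093404870029/399075158330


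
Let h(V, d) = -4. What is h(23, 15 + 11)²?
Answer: 16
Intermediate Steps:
h(23, 15 + 11)² = (-4)² = 16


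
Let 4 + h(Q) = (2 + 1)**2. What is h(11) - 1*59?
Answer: -54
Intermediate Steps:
h(Q) = 5 (h(Q) = -4 + (2 + 1)**2 = -4 + 3**2 = -4 + 9 = 5)
h(11) - 1*59 = 5 - 1*59 = 5 - 59 = -54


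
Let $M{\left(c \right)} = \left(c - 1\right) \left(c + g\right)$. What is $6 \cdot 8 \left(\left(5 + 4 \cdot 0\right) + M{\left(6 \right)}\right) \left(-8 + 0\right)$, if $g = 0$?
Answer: $-13440$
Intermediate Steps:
$M{\left(c \right)} = c \left(-1 + c\right)$ ($M{\left(c \right)} = \left(c - 1\right) \left(c + 0\right) = \left(-1 + c\right) c = c \left(-1 + c\right)$)
$6 \cdot 8 \left(\left(5 + 4 \cdot 0\right) + M{\left(6 \right)}\right) \left(-8 + 0\right) = 6 \cdot 8 \left(\left(5 + 4 \cdot 0\right) + 6 \left(-1 + 6\right)\right) \left(-8 + 0\right) = 48 \left(\left(5 + 0\right) + 6 \cdot 5\right) \left(-8\right) = 48 \left(5 + 30\right) \left(-8\right) = 48 \cdot 35 \left(-8\right) = 48 \left(-280\right) = -13440$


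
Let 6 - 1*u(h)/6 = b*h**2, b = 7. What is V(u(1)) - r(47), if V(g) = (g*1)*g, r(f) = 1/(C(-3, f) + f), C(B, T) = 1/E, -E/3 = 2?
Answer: 10110/281 ≈ 35.979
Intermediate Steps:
E = -6 (E = -3*2 = -6)
C(B, T) = -1/6 (C(B, T) = 1/(-6) = -1/6)
u(h) = 36 - 42*h**2
r(f) = 1/(-1/6 + f)
V(g) = g**2 (V(g) = g*g = g**2)
V(u(1)) - r(47) = (36 - 42*1**2)**2 - 6/(-1 + 6*47) = (36 - 42*1)**2 - 6/(-1 + 282) = (36 - 42)**2 - 6/281 = (-6)**2 - 6/281 = 36 - 1*6/281 = 36 - 6/281 = 10110/281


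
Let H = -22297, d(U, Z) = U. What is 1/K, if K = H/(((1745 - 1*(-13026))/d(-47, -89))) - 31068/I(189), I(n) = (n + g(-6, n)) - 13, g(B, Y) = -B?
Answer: -1344161/134088445 ≈ -0.010024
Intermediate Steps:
I(n) = -7 + n (I(n) = (n - 1*(-6)) - 13 = (n + 6) - 13 = (6 + n) - 13 = -7 + n)
K = -134088445/1344161 (K = -22297*(-47/(1745 - 1*(-13026))) - 31068/(-7 + 189) = -22297*(-47/(1745 + 13026)) - 31068/182 = -22297/(14771*(-1/47)) - 31068*1/182 = -22297/(-14771/47) - 15534/91 = -22297*(-47/14771) - 15534/91 = 1047959/14771 - 15534/91 = -134088445/1344161 ≈ -99.756)
1/K = 1/(-134088445/1344161) = -1344161/134088445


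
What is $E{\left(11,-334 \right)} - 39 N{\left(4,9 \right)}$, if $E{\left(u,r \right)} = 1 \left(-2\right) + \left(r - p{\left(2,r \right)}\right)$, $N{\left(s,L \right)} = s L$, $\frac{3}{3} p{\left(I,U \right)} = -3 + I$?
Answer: $-1739$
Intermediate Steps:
$p{\left(I,U \right)} = -3 + I$
$N{\left(s,L \right)} = L s$
$E{\left(u,r \right)} = -1 + r$ ($E{\left(u,r \right)} = 1 \left(-2\right) + \left(r - \left(-3 + 2\right)\right) = -2 + \left(r - -1\right) = -2 + \left(r + 1\right) = -2 + \left(1 + r\right) = -1 + r$)
$E{\left(11,-334 \right)} - 39 N{\left(4,9 \right)} = \left(-1 - 334\right) - 39 \cdot 9 \cdot 4 = -335 - 1404 = -1739$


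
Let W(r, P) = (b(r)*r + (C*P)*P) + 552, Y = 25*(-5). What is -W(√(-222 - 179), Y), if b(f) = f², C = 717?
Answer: -11203677 + 401*I*√401 ≈ -1.1204e+7 + 8030.0*I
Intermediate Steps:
Y = -125
W(r, P) = 552 + r³ + 717*P² (W(r, P) = (r²*r + (717*P)*P) + 552 = (r³ + 717*P²) + 552 = 552 + r³ + 717*P²)
-W(√(-222 - 179), Y) = -(552 + (√(-222 - 179))³ + 717*(-125)²) = -(552 + (√(-401))³ + 717*15625) = -(552 + (I*√401)³ + 11203125) = -(552 - 401*I*√401 + 11203125) = -(11203677 - 401*I*√401) = -11203677 + 401*I*√401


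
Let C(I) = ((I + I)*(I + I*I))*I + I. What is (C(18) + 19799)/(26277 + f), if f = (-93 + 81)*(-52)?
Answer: 241433/26901 ≈ 8.9749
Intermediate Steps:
C(I) = I + 2*I**2*(I + I**2) (C(I) = ((2*I)*(I + I**2))*I + I = (2*I*(I + I**2))*I + I = 2*I**2*(I + I**2) + I = I + 2*I**2*(I + I**2))
f = 624 (f = -12*(-52) = 624)
(C(18) + 19799)/(26277 + f) = ((18 + 2*18**3 + 2*18**4) + 19799)/(26277 + 624) = ((18 + 2*5832 + 2*104976) + 19799)/26901 = ((18 + 11664 + 209952) + 19799)*(1/26901) = (221634 + 19799)*(1/26901) = 241433*(1/26901) = 241433/26901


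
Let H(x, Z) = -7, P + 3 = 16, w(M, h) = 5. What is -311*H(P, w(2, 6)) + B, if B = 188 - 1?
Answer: 2364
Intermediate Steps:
P = 13 (P = -3 + 16 = 13)
B = 187
-311*H(P, w(2, 6)) + B = -311*(-7) + 187 = 2177 + 187 = 2364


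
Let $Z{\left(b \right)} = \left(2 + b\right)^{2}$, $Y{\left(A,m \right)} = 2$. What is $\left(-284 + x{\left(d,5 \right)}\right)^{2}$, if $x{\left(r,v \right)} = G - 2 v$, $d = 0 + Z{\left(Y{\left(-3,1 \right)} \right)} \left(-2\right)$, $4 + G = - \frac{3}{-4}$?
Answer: $\frac{1413721}{16} \approx 88358.0$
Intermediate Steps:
$G = - \frac{13}{4}$ ($G = -4 - \frac{3}{-4} = -4 - - \frac{3}{4} = -4 + \frac{3}{4} = - \frac{13}{4} \approx -3.25$)
$d = -32$ ($d = 0 + \left(2 + 2\right)^{2} \left(-2\right) = 0 + 4^{2} \left(-2\right) = 0 + 16 \left(-2\right) = 0 - 32 = -32$)
$x{\left(r,v \right)} = - \frac{13}{4} - 2 v$
$\left(-284 + x{\left(d,5 \right)}\right)^{2} = \left(-284 - \frac{53}{4}\right)^{2} = \left(- \frac{1189}{4}\right)^{2} = \frac{1413721}{16}$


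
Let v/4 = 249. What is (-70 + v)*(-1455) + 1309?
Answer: -1346021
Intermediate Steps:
v = 996 (v = 4*249 = 996)
(-70 + v)*(-1455) + 1309 = (-70 + 996)*(-1455) + 1309 = 926*(-1455) + 1309 = -1347330 + 1309 = -1346021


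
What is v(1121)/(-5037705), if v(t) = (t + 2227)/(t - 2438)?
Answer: 124/245728055 ≈ 5.0462e-7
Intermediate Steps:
v(t) = (2227 + t)/(-2438 + t)
v(1121)/(-5037705) = ((2227 + 1121)/(-2438 + 1121))/(-5037705) = (3348/(-1317))*(-1/5037705) = -1/1317*3348*(-1/5037705) = -1116/439*(-1/5037705) = 124/245728055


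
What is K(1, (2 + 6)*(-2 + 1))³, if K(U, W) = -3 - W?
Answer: 125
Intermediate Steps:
K(1, (2 + 6)*(-2 + 1))³ = (-3 - (2 + 6)*(-2 + 1))³ = (-3 - 8*(-1))³ = (-3 - 1*(-8))³ = (-3 + 8)³ = 5³ = 125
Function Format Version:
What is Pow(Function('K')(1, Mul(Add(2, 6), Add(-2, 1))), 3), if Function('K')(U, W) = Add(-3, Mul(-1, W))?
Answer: 125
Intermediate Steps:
Pow(Function('K')(1, Mul(Add(2, 6), Add(-2, 1))), 3) = Pow(Add(-3, Mul(-1, Mul(Add(2, 6), Add(-2, 1)))), 3) = Pow(Add(-3, Mul(-1, Mul(8, -1))), 3) = Pow(Add(-3, Mul(-1, -8)), 3) = Pow(Add(-3, 8), 3) = Pow(5, 3) = 125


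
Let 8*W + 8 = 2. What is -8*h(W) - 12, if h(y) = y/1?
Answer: -6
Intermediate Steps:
W = -3/4 (W = -1 + (1/8)*2 = -1 + 1/4 = -3/4 ≈ -0.75000)
h(y) = y (h(y) = y*1 = y)
-8*h(W) - 12 = -8*(-3/4) - 12 = 6 - 12 = -6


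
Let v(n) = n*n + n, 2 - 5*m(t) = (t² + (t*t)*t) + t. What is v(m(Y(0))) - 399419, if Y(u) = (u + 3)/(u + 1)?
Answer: -9984291/25 ≈ -3.9937e+5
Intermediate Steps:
Y(u) = (3 + u)/(1 + u)
m(t) = ⅖ - t/5 - t²/5 - t³/5 (m(t) = ⅖ - ((t² + (t*t)*t) + t)/5 = ⅖ - ((t² + t²*t) + t)/5 = ⅖ - ((t² + t³) + t)/5 = ⅖ - (t + t² + t³)/5 = ⅖ + (-t/5 - t²/5 - t³/5) = ⅖ - t/5 - t²/5 - t³/5)
v(n) = n + n² (v(n) = n² + n = n + n²)
v(m(Y(0))) - 399419 = (⅖ - (3 + 0)/(5*(1 + 0)) - (3 + 0)²/(1 + 0)²/5 - (3 + 0)³/(1 + 0)³/5)*(1 + (⅖ - (3 + 0)/(5*(1 + 0)) - (3 + 0)²/(1 + 0)²/5 - (3 + 0)³/(1 + 0)³/5)) - 399419 = (⅖ - 3/(5*1) - (3/1)²/5 - (3/1)³/5)*(1 + (⅖ - 3/(5*1) - (3/1)²/5 - (3/1)³/5)) - 399419 = (⅖ - 3/5 - (1*3)²/5 - (1*3)³/5)*(1 + (⅖ - 3/5 - (1*3)²/5 - (1*3)³/5)) - 399419 = (⅖ - ⅕*3 - ⅕*3² - ⅕*3³)*(1 + (⅖ - ⅕*3 - ⅕*3² - ⅕*3³)) - 399419 = (⅖ - ⅗ - ⅕*9 - ⅕*27)*(1 + (⅖ - ⅗ - ⅕*9 - ⅕*27)) - 399419 = (⅖ - ⅗ - 9/5 - 27/5)*(1 + (⅖ - ⅗ - 9/5 - 27/5)) - 399419 = -37*(1 - 37/5)/5 - 399419 = -37/5*(-32/5) - 399419 = 1184/25 - 399419 = -9984291/25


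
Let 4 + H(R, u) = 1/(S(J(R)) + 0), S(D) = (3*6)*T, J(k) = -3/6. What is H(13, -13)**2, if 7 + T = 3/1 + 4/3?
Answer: 37249/2304 ≈ 16.167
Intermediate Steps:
J(k) = -1/2 (J(k) = -3*1/6 = -1/2)
T = -8/3 (T = -7 + (3/1 + 4/3) = -7 + (3*1 + 4*(1/3)) = -7 + (3 + 4/3) = -7 + 13/3 = -8/3 ≈ -2.6667)
S(D) = -48 (S(D) = (3*6)*(-8/3) = 18*(-8/3) = -48)
H(R, u) = -193/48 (H(R, u) = -4 + 1/(-48 + 0) = -4 + 1/(-48) = -4 - 1/48 = -193/48)
H(13, -13)**2 = (-193/48)**2 = 37249/2304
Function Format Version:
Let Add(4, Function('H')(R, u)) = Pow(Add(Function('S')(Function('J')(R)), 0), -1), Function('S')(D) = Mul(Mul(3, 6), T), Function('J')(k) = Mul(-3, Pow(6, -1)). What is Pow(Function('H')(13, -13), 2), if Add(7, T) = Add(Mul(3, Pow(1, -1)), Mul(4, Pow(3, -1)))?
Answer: Rational(37249, 2304) ≈ 16.167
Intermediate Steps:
Function('J')(k) = Rational(-1, 2) (Function('J')(k) = Mul(-3, Rational(1, 6)) = Rational(-1, 2))
T = Rational(-8, 3) (T = Add(-7, Add(Mul(3, Pow(1, -1)), Mul(4, Pow(3, -1)))) = Add(-7, Add(Mul(3, 1), Mul(4, Rational(1, 3)))) = Add(-7, Add(3, Rational(4, 3))) = Add(-7, Rational(13, 3)) = Rational(-8, 3) ≈ -2.6667)
Function('S')(D) = -48 (Function('S')(D) = Mul(Mul(3, 6), Rational(-8, 3)) = Mul(18, Rational(-8, 3)) = -48)
Function('H')(R, u) = Rational(-193, 48) (Function('H')(R, u) = Add(-4, Pow(Add(-48, 0), -1)) = Add(-4, Pow(-48, -1)) = Add(-4, Rational(-1, 48)) = Rational(-193, 48))
Pow(Function('H')(13, -13), 2) = Pow(Rational(-193, 48), 2) = Rational(37249, 2304)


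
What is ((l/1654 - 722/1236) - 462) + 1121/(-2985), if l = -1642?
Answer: -78644664839/169510190 ≈ -463.95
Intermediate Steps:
((l/1654 - 722/1236) - 462) + 1121/(-2985) = ((-1642/1654 - 722/1236) - 462) + 1121/(-2985) = ((-1642*1/1654 - 722*1/1236) - 462) + 1121*(-1/2985) = ((-821/827 - 361/618) - 462) - 1121/2985 = (-805925/511086 - 462) - 1121/2985 = -236927657/511086 - 1121/2985 = -78644664839/169510190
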